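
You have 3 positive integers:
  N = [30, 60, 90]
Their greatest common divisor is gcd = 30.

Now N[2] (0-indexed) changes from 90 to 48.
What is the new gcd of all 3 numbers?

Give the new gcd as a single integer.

Answer: 6

Derivation:
Numbers: [30, 60, 90], gcd = 30
Change: index 2, 90 -> 48
gcd of the OTHER numbers (without index 2): gcd([30, 60]) = 30
New gcd = gcd(g_others, new_val) = gcd(30, 48) = 6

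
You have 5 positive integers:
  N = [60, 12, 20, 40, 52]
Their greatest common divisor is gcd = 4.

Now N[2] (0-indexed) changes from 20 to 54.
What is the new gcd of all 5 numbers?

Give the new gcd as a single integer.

Answer: 2

Derivation:
Numbers: [60, 12, 20, 40, 52], gcd = 4
Change: index 2, 20 -> 54
gcd of the OTHER numbers (without index 2): gcd([60, 12, 40, 52]) = 4
New gcd = gcd(g_others, new_val) = gcd(4, 54) = 2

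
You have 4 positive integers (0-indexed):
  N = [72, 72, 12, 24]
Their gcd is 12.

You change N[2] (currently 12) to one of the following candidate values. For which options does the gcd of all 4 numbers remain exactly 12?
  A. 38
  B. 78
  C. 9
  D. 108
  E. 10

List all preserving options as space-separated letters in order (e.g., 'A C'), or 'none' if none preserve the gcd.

Answer: D

Derivation:
Old gcd = 12; gcd of others (without N[2]) = 24
New gcd for candidate v: gcd(24, v). Preserves old gcd iff gcd(24, v) = 12.
  Option A: v=38, gcd(24,38)=2 -> changes
  Option B: v=78, gcd(24,78)=6 -> changes
  Option C: v=9, gcd(24,9)=3 -> changes
  Option D: v=108, gcd(24,108)=12 -> preserves
  Option E: v=10, gcd(24,10)=2 -> changes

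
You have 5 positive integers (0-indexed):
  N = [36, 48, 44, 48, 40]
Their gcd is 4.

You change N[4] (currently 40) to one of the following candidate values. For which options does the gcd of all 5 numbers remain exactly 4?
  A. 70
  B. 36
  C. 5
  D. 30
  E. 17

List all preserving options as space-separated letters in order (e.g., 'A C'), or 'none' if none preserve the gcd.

Old gcd = 4; gcd of others (without N[4]) = 4
New gcd for candidate v: gcd(4, v). Preserves old gcd iff gcd(4, v) = 4.
  Option A: v=70, gcd(4,70)=2 -> changes
  Option B: v=36, gcd(4,36)=4 -> preserves
  Option C: v=5, gcd(4,5)=1 -> changes
  Option D: v=30, gcd(4,30)=2 -> changes
  Option E: v=17, gcd(4,17)=1 -> changes

Answer: B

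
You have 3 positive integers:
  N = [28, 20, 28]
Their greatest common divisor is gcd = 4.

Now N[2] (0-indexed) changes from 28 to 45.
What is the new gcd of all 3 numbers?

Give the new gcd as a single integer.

Numbers: [28, 20, 28], gcd = 4
Change: index 2, 28 -> 45
gcd of the OTHER numbers (without index 2): gcd([28, 20]) = 4
New gcd = gcd(g_others, new_val) = gcd(4, 45) = 1

Answer: 1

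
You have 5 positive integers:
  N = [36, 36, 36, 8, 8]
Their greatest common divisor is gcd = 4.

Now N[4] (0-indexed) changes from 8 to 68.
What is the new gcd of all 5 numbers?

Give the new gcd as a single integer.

Numbers: [36, 36, 36, 8, 8], gcd = 4
Change: index 4, 8 -> 68
gcd of the OTHER numbers (without index 4): gcd([36, 36, 36, 8]) = 4
New gcd = gcd(g_others, new_val) = gcd(4, 68) = 4

Answer: 4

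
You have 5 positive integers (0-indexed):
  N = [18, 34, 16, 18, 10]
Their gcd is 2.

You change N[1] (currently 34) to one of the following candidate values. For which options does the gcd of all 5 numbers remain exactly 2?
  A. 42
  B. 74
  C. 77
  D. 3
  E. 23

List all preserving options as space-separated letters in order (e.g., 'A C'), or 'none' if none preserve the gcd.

Old gcd = 2; gcd of others (without N[1]) = 2
New gcd for candidate v: gcd(2, v). Preserves old gcd iff gcd(2, v) = 2.
  Option A: v=42, gcd(2,42)=2 -> preserves
  Option B: v=74, gcd(2,74)=2 -> preserves
  Option C: v=77, gcd(2,77)=1 -> changes
  Option D: v=3, gcd(2,3)=1 -> changes
  Option E: v=23, gcd(2,23)=1 -> changes

Answer: A B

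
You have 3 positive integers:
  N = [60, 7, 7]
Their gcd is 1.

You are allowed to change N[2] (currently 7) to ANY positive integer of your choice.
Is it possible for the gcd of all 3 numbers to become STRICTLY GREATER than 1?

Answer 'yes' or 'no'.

Current gcd = 1
gcd of all OTHER numbers (without N[2]=7): gcd([60, 7]) = 1
The new gcd after any change is gcd(1, new_value).
This can be at most 1.
Since 1 = old gcd 1, the gcd can only stay the same or decrease.

Answer: no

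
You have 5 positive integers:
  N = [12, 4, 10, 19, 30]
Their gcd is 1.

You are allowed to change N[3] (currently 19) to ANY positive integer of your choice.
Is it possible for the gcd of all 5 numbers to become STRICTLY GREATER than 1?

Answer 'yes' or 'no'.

Answer: yes

Derivation:
Current gcd = 1
gcd of all OTHER numbers (without N[3]=19): gcd([12, 4, 10, 30]) = 2
The new gcd after any change is gcd(2, new_value).
This can be at most 2.
Since 2 > old gcd 1, the gcd CAN increase (e.g., set N[3] = 2).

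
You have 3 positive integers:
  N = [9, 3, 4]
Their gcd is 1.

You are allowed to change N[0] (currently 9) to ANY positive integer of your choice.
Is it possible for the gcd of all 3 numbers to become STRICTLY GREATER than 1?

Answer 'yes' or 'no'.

Current gcd = 1
gcd of all OTHER numbers (without N[0]=9): gcd([3, 4]) = 1
The new gcd after any change is gcd(1, new_value).
This can be at most 1.
Since 1 = old gcd 1, the gcd can only stay the same or decrease.

Answer: no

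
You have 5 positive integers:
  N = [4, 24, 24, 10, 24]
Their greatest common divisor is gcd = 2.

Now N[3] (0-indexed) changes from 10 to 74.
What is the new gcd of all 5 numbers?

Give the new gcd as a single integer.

Answer: 2

Derivation:
Numbers: [4, 24, 24, 10, 24], gcd = 2
Change: index 3, 10 -> 74
gcd of the OTHER numbers (without index 3): gcd([4, 24, 24, 24]) = 4
New gcd = gcd(g_others, new_val) = gcd(4, 74) = 2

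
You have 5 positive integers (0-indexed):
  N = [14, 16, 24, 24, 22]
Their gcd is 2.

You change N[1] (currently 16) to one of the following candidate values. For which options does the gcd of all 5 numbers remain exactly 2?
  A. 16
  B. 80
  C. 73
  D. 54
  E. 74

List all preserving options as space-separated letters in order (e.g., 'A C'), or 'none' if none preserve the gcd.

Answer: A B D E

Derivation:
Old gcd = 2; gcd of others (without N[1]) = 2
New gcd for candidate v: gcd(2, v). Preserves old gcd iff gcd(2, v) = 2.
  Option A: v=16, gcd(2,16)=2 -> preserves
  Option B: v=80, gcd(2,80)=2 -> preserves
  Option C: v=73, gcd(2,73)=1 -> changes
  Option D: v=54, gcd(2,54)=2 -> preserves
  Option E: v=74, gcd(2,74)=2 -> preserves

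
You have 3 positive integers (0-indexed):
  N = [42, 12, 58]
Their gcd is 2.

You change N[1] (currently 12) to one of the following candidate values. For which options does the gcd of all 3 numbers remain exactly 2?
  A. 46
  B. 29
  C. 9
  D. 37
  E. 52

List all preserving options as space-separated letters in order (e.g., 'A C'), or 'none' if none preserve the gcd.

Answer: A E

Derivation:
Old gcd = 2; gcd of others (without N[1]) = 2
New gcd for candidate v: gcd(2, v). Preserves old gcd iff gcd(2, v) = 2.
  Option A: v=46, gcd(2,46)=2 -> preserves
  Option B: v=29, gcd(2,29)=1 -> changes
  Option C: v=9, gcd(2,9)=1 -> changes
  Option D: v=37, gcd(2,37)=1 -> changes
  Option E: v=52, gcd(2,52)=2 -> preserves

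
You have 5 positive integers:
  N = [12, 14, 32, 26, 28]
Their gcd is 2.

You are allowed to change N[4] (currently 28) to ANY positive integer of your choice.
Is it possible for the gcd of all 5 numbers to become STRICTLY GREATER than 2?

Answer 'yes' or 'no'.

Answer: no

Derivation:
Current gcd = 2
gcd of all OTHER numbers (without N[4]=28): gcd([12, 14, 32, 26]) = 2
The new gcd after any change is gcd(2, new_value).
This can be at most 2.
Since 2 = old gcd 2, the gcd can only stay the same or decrease.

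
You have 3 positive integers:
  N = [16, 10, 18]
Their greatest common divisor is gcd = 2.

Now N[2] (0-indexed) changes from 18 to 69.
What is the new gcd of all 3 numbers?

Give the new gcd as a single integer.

Answer: 1

Derivation:
Numbers: [16, 10, 18], gcd = 2
Change: index 2, 18 -> 69
gcd of the OTHER numbers (without index 2): gcd([16, 10]) = 2
New gcd = gcd(g_others, new_val) = gcd(2, 69) = 1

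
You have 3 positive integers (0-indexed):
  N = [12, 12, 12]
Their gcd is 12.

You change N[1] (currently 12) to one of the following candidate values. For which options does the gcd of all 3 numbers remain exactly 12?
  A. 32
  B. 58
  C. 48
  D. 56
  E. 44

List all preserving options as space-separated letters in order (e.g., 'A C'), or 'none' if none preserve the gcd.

Answer: C

Derivation:
Old gcd = 12; gcd of others (without N[1]) = 12
New gcd for candidate v: gcd(12, v). Preserves old gcd iff gcd(12, v) = 12.
  Option A: v=32, gcd(12,32)=4 -> changes
  Option B: v=58, gcd(12,58)=2 -> changes
  Option C: v=48, gcd(12,48)=12 -> preserves
  Option D: v=56, gcd(12,56)=4 -> changes
  Option E: v=44, gcd(12,44)=4 -> changes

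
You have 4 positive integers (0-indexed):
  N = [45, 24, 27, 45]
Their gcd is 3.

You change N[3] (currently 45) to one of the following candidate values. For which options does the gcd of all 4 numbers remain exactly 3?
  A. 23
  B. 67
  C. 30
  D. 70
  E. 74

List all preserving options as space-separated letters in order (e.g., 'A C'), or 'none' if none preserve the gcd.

Old gcd = 3; gcd of others (without N[3]) = 3
New gcd for candidate v: gcd(3, v). Preserves old gcd iff gcd(3, v) = 3.
  Option A: v=23, gcd(3,23)=1 -> changes
  Option B: v=67, gcd(3,67)=1 -> changes
  Option C: v=30, gcd(3,30)=3 -> preserves
  Option D: v=70, gcd(3,70)=1 -> changes
  Option E: v=74, gcd(3,74)=1 -> changes

Answer: C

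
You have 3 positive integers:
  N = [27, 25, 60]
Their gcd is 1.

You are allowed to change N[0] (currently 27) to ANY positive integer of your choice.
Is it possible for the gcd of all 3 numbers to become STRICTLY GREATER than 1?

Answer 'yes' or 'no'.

Current gcd = 1
gcd of all OTHER numbers (without N[0]=27): gcd([25, 60]) = 5
The new gcd after any change is gcd(5, new_value).
This can be at most 5.
Since 5 > old gcd 1, the gcd CAN increase (e.g., set N[0] = 5).

Answer: yes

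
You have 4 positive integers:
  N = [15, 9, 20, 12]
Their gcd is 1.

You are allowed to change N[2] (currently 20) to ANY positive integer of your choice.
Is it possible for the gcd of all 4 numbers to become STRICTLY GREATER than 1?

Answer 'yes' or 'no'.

Answer: yes

Derivation:
Current gcd = 1
gcd of all OTHER numbers (without N[2]=20): gcd([15, 9, 12]) = 3
The new gcd after any change is gcd(3, new_value).
This can be at most 3.
Since 3 > old gcd 1, the gcd CAN increase (e.g., set N[2] = 3).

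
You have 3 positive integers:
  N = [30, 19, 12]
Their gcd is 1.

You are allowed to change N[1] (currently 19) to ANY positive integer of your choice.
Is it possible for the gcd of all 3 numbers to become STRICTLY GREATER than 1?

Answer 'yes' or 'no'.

Answer: yes

Derivation:
Current gcd = 1
gcd of all OTHER numbers (without N[1]=19): gcd([30, 12]) = 6
The new gcd after any change is gcd(6, new_value).
This can be at most 6.
Since 6 > old gcd 1, the gcd CAN increase (e.g., set N[1] = 6).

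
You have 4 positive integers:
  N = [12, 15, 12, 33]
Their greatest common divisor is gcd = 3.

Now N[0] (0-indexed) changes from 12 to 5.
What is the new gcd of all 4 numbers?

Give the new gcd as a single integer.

Numbers: [12, 15, 12, 33], gcd = 3
Change: index 0, 12 -> 5
gcd of the OTHER numbers (without index 0): gcd([15, 12, 33]) = 3
New gcd = gcd(g_others, new_val) = gcd(3, 5) = 1

Answer: 1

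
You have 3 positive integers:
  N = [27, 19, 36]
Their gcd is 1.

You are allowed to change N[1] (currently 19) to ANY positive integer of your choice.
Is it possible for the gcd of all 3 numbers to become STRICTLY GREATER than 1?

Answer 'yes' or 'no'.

Current gcd = 1
gcd of all OTHER numbers (without N[1]=19): gcd([27, 36]) = 9
The new gcd after any change is gcd(9, new_value).
This can be at most 9.
Since 9 > old gcd 1, the gcd CAN increase (e.g., set N[1] = 9).

Answer: yes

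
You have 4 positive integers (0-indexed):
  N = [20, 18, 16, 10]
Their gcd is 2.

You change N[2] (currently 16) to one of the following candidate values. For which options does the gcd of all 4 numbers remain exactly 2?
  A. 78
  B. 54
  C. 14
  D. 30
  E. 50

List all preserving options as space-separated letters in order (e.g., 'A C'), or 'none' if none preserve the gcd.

Answer: A B C D E

Derivation:
Old gcd = 2; gcd of others (without N[2]) = 2
New gcd for candidate v: gcd(2, v). Preserves old gcd iff gcd(2, v) = 2.
  Option A: v=78, gcd(2,78)=2 -> preserves
  Option B: v=54, gcd(2,54)=2 -> preserves
  Option C: v=14, gcd(2,14)=2 -> preserves
  Option D: v=30, gcd(2,30)=2 -> preserves
  Option E: v=50, gcd(2,50)=2 -> preserves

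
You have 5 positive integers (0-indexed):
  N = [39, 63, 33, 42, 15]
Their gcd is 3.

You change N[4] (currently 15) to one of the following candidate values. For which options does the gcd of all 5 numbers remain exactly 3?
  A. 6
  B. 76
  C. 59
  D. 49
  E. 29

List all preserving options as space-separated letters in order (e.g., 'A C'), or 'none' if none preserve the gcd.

Answer: A

Derivation:
Old gcd = 3; gcd of others (without N[4]) = 3
New gcd for candidate v: gcd(3, v). Preserves old gcd iff gcd(3, v) = 3.
  Option A: v=6, gcd(3,6)=3 -> preserves
  Option B: v=76, gcd(3,76)=1 -> changes
  Option C: v=59, gcd(3,59)=1 -> changes
  Option D: v=49, gcd(3,49)=1 -> changes
  Option E: v=29, gcd(3,29)=1 -> changes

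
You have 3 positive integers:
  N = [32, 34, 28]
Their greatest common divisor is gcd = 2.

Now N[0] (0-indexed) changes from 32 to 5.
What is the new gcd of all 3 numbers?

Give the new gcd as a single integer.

Numbers: [32, 34, 28], gcd = 2
Change: index 0, 32 -> 5
gcd of the OTHER numbers (without index 0): gcd([34, 28]) = 2
New gcd = gcd(g_others, new_val) = gcd(2, 5) = 1

Answer: 1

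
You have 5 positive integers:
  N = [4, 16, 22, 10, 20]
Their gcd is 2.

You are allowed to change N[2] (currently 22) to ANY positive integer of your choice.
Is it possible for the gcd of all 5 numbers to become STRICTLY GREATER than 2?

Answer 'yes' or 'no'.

Answer: no

Derivation:
Current gcd = 2
gcd of all OTHER numbers (without N[2]=22): gcd([4, 16, 10, 20]) = 2
The new gcd after any change is gcd(2, new_value).
This can be at most 2.
Since 2 = old gcd 2, the gcd can only stay the same or decrease.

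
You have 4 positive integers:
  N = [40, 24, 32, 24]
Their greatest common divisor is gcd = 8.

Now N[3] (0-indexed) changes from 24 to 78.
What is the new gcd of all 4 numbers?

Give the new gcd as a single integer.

Answer: 2

Derivation:
Numbers: [40, 24, 32, 24], gcd = 8
Change: index 3, 24 -> 78
gcd of the OTHER numbers (without index 3): gcd([40, 24, 32]) = 8
New gcd = gcd(g_others, new_val) = gcd(8, 78) = 2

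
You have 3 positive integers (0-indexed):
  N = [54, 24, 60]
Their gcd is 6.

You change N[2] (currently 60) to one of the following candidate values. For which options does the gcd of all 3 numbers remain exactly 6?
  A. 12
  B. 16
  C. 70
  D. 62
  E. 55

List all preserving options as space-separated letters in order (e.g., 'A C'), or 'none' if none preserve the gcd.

Answer: A

Derivation:
Old gcd = 6; gcd of others (without N[2]) = 6
New gcd for candidate v: gcd(6, v). Preserves old gcd iff gcd(6, v) = 6.
  Option A: v=12, gcd(6,12)=6 -> preserves
  Option B: v=16, gcd(6,16)=2 -> changes
  Option C: v=70, gcd(6,70)=2 -> changes
  Option D: v=62, gcd(6,62)=2 -> changes
  Option E: v=55, gcd(6,55)=1 -> changes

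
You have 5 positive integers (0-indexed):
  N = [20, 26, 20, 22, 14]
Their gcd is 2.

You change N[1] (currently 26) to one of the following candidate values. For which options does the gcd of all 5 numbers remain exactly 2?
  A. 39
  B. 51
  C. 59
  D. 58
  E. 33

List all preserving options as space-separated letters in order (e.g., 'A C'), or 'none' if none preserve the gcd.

Old gcd = 2; gcd of others (without N[1]) = 2
New gcd for candidate v: gcd(2, v). Preserves old gcd iff gcd(2, v) = 2.
  Option A: v=39, gcd(2,39)=1 -> changes
  Option B: v=51, gcd(2,51)=1 -> changes
  Option C: v=59, gcd(2,59)=1 -> changes
  Option D: v=58, gcd(2,58)=2 -> preserves
  Option E: v=33, gcd(2,33)=1 -> changes

Answer: D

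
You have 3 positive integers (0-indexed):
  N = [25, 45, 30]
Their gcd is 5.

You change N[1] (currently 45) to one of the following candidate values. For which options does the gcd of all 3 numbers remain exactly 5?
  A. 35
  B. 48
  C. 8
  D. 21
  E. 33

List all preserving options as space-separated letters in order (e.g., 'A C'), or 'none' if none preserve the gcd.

Answer: A

Derivation:
Old gcd = 5; gcd of others (without N[1]) = 5
New gcd for candidate v: gcd(5, v). Preserves old gcd iff gcd(5, v) = 5.
  Option A: v=35, gcd(5,35)=5 -> preserves
  Option B: v=48, gcd(5,48)=1 -> changes
  Option C: v=8, gcd(5,8)=1 -> changes
  Option D: v=21, gcd(5,21)=1 -> changes
  Option E: v=33, gcd(5,33)=1 -> changes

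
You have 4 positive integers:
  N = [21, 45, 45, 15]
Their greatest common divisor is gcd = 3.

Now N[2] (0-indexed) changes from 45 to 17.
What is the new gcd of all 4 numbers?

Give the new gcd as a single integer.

Answer: 1

Derivation:
Numbers: [21, 45, 45, 15], gcd = 3
Change: index 2, 45 -> 17
gcd of the OTHER numbers (without index 2): gcd([21, 45, 15]) = 3
New gcd = gcd(g_others, new_val) = gcd(3, 17) = 1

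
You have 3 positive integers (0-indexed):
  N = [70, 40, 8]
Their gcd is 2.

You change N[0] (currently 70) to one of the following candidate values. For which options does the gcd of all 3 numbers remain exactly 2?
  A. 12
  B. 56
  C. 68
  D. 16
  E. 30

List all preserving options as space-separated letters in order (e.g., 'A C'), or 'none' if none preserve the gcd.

Answer: E

Derivation:
Old gcd = 2; gcd of others (without N[0]) = 8
New gcd for candidate v: gcd(8, v). Preserves old gcd iff gcd(8, v) = 2.
  Option A: v=12, gcd(8,12)=4 -> changes
  Option B: v=56, gcd(8,56)=8 -> changes
  Option C: v=68, gcd(8,68)=4 -> changes
  Option D: v=16, gcd(8,16)=8 -> changes
  Option E: v=30, gcd(8,30)=2 -> preserves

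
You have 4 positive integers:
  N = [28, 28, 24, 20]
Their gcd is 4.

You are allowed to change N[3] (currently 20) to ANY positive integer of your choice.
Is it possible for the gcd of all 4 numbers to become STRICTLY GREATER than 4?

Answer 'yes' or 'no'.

Current gcd = 4
gcd of all OTHER numbers (without N[3]=20): gcd([28, 28, 24]) = 4
The new gcd after any change is gcd(4, new_value).
This can be at most 4.
Since 4 = old gcd 4, the gcd can only stay the same or decrease.

Answer: no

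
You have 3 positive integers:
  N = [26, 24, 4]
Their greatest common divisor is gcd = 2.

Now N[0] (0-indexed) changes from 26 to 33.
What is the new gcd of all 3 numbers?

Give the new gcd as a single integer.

Numbers: [26, 24, 4], gcd = 2
Change: index 0, 26 -> 33
gcd of the OTHER numbers (without index 0): gcd([24, 4]) = 4
New gcd = gcd(g_others, new_val) = gcd(4, 33) = 1

Answer: 1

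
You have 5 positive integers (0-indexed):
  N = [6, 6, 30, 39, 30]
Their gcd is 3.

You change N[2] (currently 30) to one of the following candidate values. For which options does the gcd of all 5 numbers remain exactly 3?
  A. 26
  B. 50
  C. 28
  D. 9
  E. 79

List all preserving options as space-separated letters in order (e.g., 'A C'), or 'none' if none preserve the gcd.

Answer: D

Derivation:
Old gcd = 3; gcd of others (without N[2]) = 3
New gcd for candidate v: gcd(3, v). Preserves old gcd iff gcd(3, v) = 3.
  Option A: v=26, gcd(3,26)=1 -> changes
  Option B: v=50, gcd(3,50)=1 -> changes
  Option C: v=28, gcd(3,28)=1 -> changes
  Option D: v=9, gcd(3,9)=3 -> preserves
  Option E: v=79, gcd(3,79)=1 -> changes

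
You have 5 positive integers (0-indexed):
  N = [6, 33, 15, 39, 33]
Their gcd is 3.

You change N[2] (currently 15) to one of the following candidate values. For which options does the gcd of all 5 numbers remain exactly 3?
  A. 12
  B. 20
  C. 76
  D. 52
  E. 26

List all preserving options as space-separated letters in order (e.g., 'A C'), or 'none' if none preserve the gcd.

Old gcd = 3; gcd of others (without N[2]) = 3
New gcd for candidate v: gcd(3, v). Preserves old gcd iff gcd(3, v) = 3.
  Option A: v=12, gcd(3,12)=3 -> preserves
  Option B: v=20, gcd(3,20)=1 -> changes
  Option C: v=76, gcd(3,76)=1 -> changes
  Option D: v=52, gcd(3,52)=1 -> changes
  Option E: v=26, gcd(3,26)=1 -> changes

Answer: A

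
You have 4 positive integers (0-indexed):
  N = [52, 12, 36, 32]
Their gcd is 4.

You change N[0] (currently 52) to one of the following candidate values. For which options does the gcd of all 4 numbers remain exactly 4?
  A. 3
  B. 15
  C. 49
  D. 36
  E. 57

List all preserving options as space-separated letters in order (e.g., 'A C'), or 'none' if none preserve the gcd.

Old gcd = 4; gcd of others (without N[0]) = 4
New gcd for candidate v: gcd(4, v). Preserves old gcd iff gcd(4, v) = 4.
  Option A: v=3, gcd(4,3)=1 -> changes
  Option B: v=15, gcd(4,15)=1 -> changes
  Option C: v=49, gcd(4,49)=1 -> changes
  Option D: v=36, gcd(4,36)=4 -> preserves
  Option E: v=57, gcd(4,57)=1 -> changes

Answer: D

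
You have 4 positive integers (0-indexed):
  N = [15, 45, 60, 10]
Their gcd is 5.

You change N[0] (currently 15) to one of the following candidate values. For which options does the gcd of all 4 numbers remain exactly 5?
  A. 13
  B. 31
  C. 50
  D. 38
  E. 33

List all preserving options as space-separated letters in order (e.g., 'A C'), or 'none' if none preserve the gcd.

Answer: C

Derivation:
Old gcd = 5; gcd of others (without N[0]) = 5
New gcd for candidate v: gcd(5, v). Preserves old gcd iff gcd(5, v) = 5.
  Option A: v=13, gcd(5,13)=1 -> changes
  Option B: v=31, gcd(5,31)=1 -> changes
  Option C: v=50, gcd(5,50)=5 -> preserves
  Option D: v=38, gcd(5,38)=1 -> changes
  Option E: v=33, gcd(5,33)=1 -> changes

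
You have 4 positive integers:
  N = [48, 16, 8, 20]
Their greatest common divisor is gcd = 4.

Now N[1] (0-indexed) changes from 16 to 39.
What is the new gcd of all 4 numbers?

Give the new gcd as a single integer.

Answer: 1

Derivation:
Numbers: [48, 16, 8, 20], gcd = 4
Change: index 1, 16 -> 39
gcd of the OTHER numbers (without index 1): gcd([48, 8, 20]) = 4
New gcd = gcd(g_others, new_val) = gcd(4, 39) = 1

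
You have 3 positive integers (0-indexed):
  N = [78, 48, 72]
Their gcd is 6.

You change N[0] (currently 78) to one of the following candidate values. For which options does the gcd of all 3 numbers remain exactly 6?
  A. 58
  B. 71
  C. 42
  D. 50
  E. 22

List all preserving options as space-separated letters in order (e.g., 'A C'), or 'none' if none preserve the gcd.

Answer: C

Derivation:
Old gcd = 6; gcd of others (without N[0]) = 24
New gcd for candidate v: gcd(24, v). Preserves old gcd iff gcd(24, v) = 6.
  Option A: v=58, gcd(24,58)=2 -> changes
  Option B: v=71, gcd(24,71)=1 -> changes
  Option C: v=42, gcd(24,42)=6 -> preserves
  Option D: v=50, gcd(24,50)=2 -> changes
  Option E: v=22, gcd(24,22)=2 -> changes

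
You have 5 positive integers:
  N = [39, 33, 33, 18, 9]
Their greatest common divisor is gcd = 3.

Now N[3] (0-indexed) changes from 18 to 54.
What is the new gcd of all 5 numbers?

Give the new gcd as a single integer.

Numbers: [39, 33, 33, 18, 9], gcd = 3
Change: index 3, 18 -> 54
gcd of the OTHER numbers (without index 3): gcd([39, 33, 33, 9]) = 3
New gcd = gcd(g_others, new_val) = gcd(3, 54) = 3

Answer: 3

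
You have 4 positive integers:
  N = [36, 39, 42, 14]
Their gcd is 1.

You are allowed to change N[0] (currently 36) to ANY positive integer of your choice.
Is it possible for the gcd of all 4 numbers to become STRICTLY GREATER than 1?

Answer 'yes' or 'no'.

Answer: no

Derivation:
Current gcd = 1
gcd of all OTHER numbers (without N[0]=36): gcd([39, 42, 14]) = 1
The new gcd after any change is gcd(1, new_value).
This can be at most 1.
Since 1 = old gcd 1, the gcd can only stay the same or decrease.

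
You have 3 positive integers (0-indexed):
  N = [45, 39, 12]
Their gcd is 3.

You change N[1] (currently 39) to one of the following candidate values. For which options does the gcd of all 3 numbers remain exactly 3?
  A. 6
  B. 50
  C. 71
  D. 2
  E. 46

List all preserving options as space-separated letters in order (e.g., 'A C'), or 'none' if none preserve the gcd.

Answer: A

Derivation:
Old gcd = 3; gcd of others (without N[1]) = 3
New gcd for candidate v: gcd(3, v). Preserves old gcd iff gcd(3, v) = 3.
  Option A: v=6, gcd(3,6)=3 -> preserves
  Option B: v=50, gcd(3,50)=1 -> changes
  Option C: v=71, gcd(3,71)=1 -> changes
  Option D: v=2, gcd(3,2)=1 -> changes
  Option E: v=46, gcd(3,46)=1 -> changes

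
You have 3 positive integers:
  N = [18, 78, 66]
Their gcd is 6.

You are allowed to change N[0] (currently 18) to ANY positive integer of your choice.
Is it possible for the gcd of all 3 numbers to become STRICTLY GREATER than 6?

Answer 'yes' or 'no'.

Current gcd = 6
gcd of all OTHER numbers (without N[0]=18): gcd([78, 66]) = 6
The new gcd after any change is gcd(6, new_value).
This can be at most 6.
Since 6 = old gcd 6, the gcd can only stay the same or decrease.

Answer: no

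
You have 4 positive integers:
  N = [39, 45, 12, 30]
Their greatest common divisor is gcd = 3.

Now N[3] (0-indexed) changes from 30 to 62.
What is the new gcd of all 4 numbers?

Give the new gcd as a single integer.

Numbers: [39, 45, 12, 30], gcd = 3
Change: index 3, 30 -> 62
gcd of the OTHER numbers (without index 3): gcd([39, 45, 12]) = 3
New gcd = gcd(g_others, new_val) = gcd(3, 62) = 1

Answer: 1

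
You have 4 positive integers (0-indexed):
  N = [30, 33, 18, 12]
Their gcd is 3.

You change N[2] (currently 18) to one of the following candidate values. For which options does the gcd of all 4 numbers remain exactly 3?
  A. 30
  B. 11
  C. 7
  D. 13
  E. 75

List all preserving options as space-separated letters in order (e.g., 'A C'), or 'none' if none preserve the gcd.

Old gcd = 3; gcd of others (without N[2]) = 3
New gcd for candidate v: gcd(3, v). Preserves old gcd iff gcd(3, v) = 3.
  Option A: v=30, gcd(3,30)=3 -> preserves
  Option B: v=11, gcd(3,11)=1 -> changes
  Option C: v=7, gcd(3,7)=1 -> changes
  Option D: v=13, gcd(3,13)=1 -> changes
  Option E: v=75, gcd(3,75)=3 -> preserves

Answer: A E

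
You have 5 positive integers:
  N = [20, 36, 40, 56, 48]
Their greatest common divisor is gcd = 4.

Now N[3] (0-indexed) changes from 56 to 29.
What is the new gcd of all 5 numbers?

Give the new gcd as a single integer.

Numbers: [20, 36, 40, 56, 48], gcd = 4
Change: index 3, 56 -> 29
gcd of the OTHER numbers (without index 3): gcd([20, 36, 40, 48]) = 4
New gcd = gcd(g_others, new_val) = gcd(4, 29) = 1

Answer: 1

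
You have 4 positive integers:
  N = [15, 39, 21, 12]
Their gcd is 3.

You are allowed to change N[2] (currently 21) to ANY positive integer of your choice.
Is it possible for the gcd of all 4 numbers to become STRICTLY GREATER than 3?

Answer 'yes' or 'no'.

Answer: no

Derivation:
Current gcd = 3
gcd of all OTHER numbers (without N[2]=21): gcd([15, 39, 12]) = 3
The new gcd after any change is gcd(3, new_value).
This can be at most 3.
Since 3 = old gcd 3, the gcd can only stay the same or decrease.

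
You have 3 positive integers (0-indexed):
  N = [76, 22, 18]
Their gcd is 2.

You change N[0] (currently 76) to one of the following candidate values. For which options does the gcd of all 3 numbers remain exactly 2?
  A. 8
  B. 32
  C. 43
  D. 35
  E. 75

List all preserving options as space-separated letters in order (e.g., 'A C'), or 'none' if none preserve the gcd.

Answer: A B

Derivation:
Old gcd = 2; gcd of others (without N[0]) = 2
New gcd for candidate v: gcd(2, v). Preserves old gcd iff gcd(2, v) = 2.
  Option A: v=8, gcd(2,8)=2 -> preserves
  Option B: v=32, gcd(2,32)=2 -> preserves
  Option C: v=43, gcd(2,43)=1 -> changes
  Option D: v=35, gcd(2,35)=1 -> changes
  Option E: v=75, gcd(2,75)=1 -> changes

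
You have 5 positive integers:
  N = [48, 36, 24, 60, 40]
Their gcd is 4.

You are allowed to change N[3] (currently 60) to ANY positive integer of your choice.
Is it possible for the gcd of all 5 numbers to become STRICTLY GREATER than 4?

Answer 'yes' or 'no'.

Answer: no

Derivation:
Current gcd = 4
gcd of all OTHER numbers (without N[3]=60): gcd([48, 36, 24, 40]) = 4
The new gcd after any change is gcd(4, new_value).
This can be at most 4.
Since 4 = old gcd 4, the gcd can only stay the same or decrease.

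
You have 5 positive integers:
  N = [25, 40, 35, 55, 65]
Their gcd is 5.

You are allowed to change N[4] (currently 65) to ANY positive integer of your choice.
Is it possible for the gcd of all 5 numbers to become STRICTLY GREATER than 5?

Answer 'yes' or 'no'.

Answer: no

Derivation:
Current gcd = 5
gcd of all OTHER numbers (without N[4]=65): gcd([25, 40, 35, 55]) = 5
The new gcd after any change is gcd(5, new_value).
This can be at most 5.
Since 5 = old gcd 5, the gcd can only stay the same or decrease.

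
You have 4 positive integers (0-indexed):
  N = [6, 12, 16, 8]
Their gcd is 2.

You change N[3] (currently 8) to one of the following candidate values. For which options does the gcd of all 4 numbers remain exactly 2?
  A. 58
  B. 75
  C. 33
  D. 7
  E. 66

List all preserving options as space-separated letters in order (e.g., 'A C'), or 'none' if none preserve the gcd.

Answer: A E

Derivation:
Old gcd = 2; gcd of others (without N[3]) = 2
New gcd for candidate v: gcd(2, v). Preserves old gcd iff gcd(2, v) = 2.
  Option A: v=58, gcd(2,58)=2 -> preserves
  Option B: v=75, gcd(2,75)=1 -> changes
  Option C: v=33, gcd(2,33)=1 -> changes
  Option D: v=7, gcd(2,7)=1 -> changes
  Option E: v=66, gcd(2,66)=2 -> preserves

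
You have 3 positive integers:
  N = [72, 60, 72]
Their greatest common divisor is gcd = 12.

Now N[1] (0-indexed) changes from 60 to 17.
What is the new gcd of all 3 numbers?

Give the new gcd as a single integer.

Numbers: [72, 60, 72], gcd = 12
Change: index 1, 60 -> 17
gcd of the OTHER numbers (without index 1): gcd([72, 72]) = 72
New gcd = gcd(g_others, new_val) = gcd(72, 17) = 1

Answer: 1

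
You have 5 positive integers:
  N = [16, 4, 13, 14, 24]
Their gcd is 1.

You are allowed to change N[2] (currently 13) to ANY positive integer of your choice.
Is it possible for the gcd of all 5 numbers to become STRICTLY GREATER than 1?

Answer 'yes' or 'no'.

Current gcd = 1
gcd of all OTHER numbers (without N[2]=13): gcd([16, 4, 14, 24]) = 2
The new gcd after any change is gcd(2, new_value).
This can be at most 2.
Since 2 > old gcd 1, the gcd CAN increase (e.g., set N[2] = 2).

Answer: yes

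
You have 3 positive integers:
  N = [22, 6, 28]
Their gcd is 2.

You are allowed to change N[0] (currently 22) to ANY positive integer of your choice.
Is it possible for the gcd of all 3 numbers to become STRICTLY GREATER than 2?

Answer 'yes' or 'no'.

Current gcd = 2
gcd of all OTHER numbers (without N[0]=22): gcd([6, 28]) = 2
The new gcd after any change is gcd(2, new_value).
This can be at most 2.
Since 2 = old gcd 2, the gcd can only stay the same or decrease.

Answer: no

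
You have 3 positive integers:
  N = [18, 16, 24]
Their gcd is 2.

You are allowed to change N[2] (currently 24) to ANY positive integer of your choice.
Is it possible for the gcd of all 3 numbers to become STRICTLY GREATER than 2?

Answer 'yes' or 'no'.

Current gcd = 2
gcd of all OTHER numbers (without N[2]=24): gcd([18, 16]) = 2
The new gcd after any change is gcd(2, new_value).
This can be at most 2.
Since 2 = old gcd 2, the gcd can only stay the same or decrease.

Answer: no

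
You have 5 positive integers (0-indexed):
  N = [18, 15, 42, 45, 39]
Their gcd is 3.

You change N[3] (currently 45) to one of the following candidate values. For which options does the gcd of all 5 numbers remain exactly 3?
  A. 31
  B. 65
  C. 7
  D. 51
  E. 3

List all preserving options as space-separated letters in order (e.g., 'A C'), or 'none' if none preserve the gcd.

Answer: D E

Derivation:
Old gcd = 3; gcd of others (without N[3]) = 3
New gcd for candidate v: gcd(3, v). Preserves old gcd iff gcd(3, v) = 3.
  Option A: v=31, gcd(3,31)=1 -> changes
  Option B: v=65, gcd(3,65)=1 -> changes
  Option C: v=7, gcd(3,7)=1 -> changes
  Option D: v=51, gcd(3,51)=3 -> preserves
  Option E: v=3, gcd(3,3)=3 -> preserves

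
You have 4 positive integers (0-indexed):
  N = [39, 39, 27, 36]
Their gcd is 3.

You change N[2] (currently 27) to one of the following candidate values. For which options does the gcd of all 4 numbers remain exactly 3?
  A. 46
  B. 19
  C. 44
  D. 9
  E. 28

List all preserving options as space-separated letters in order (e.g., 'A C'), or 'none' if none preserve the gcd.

Old gcd = 3; gcd of others (without N[2]) = 3
New gcd for candidate v: gcd(3, v). Preserves old gcd iff gcd(3, v) = 3.
  Option A: v=46, gcd(3,46)=1 -> changes
  Option B: v=19, gcd(3,19)=1 -> changes
  Option C: v=44, gcd(3,44)=1 -> changes
  Option D: v=9, gcd(3,9)=3 -> preserves
  Option E: v=28, gcd(3,28)=1 -> changes

Answer: D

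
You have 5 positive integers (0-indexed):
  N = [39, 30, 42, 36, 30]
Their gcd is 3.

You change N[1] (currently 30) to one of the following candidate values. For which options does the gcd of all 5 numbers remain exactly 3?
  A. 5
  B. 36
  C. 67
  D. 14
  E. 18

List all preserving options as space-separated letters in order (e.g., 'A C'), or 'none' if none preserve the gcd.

Old gcd = 3; gcd of others (without N[1]) = 3
New gcd for candidate v: gcd(3, v). Preserves old gcd iff gcd(3, v) = 3.
  Option A: v=5, gcd(3,5)=1 -> changes
  Option B: v=36, gcd(3,36)=3 -> preserves
  Option C: v=67, gcd(3,67)=1 -> changes
  Option D: v=14, gcd(3,14)=1 -> changes
  Option E: v=18, gcd(3,18)=3 -> preserves

Answer: B E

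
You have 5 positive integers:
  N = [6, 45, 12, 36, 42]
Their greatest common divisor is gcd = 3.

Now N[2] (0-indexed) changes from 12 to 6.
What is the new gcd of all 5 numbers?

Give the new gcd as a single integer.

Numbers: [6, 45, 12, 36, 42], gcd = 3
Change: index 2, 12 -> 6
gcd of the OTHER numbers (without index 2): gcd([6, 45, 36, 42]) = 3
New gcd = gcd(g_others, new_val) = gcd(3, 6) = 3

Answer: 3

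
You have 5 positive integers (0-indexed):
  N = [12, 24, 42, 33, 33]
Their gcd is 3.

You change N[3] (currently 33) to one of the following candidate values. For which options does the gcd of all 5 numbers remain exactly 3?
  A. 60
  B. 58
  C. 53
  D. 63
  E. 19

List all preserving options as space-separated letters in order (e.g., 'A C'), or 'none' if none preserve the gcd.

Answer: A D

Derivation:
Old gcd = 3; gcd of others (without N[3]) = 3
New gcd for candidate v: gcd(3, v). Preserves old gcd iff gcd(3, v) = 3.
  Option A: v=60, gcd(3,60)=3 -> preserves
  Option B: v=58, gcd(3,58)=1 -> changes
  Option C: v=53, gcd(3,53)=1 -> changes
  Option D: v=63, gcd(3,63)=3 -> preserves
  Option E: v=19, gcd(3,19)=1 -> changes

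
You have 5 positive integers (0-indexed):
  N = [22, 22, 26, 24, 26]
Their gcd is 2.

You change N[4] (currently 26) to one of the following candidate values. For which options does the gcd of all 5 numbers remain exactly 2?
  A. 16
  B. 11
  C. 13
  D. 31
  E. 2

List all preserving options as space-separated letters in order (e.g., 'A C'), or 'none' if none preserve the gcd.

Old gcd = 2; gcd of others (without N[4]) = 2
New gcd for candidate v: gcd(2, v). Preserves old gcd iff gcd(2, v) = 2.
  Option A: v=16, gcd(2,16)=2 -> preserves
  Option B: v=11, gcd(2,11)=1 -> changes
  Option C: v=13, gcd(2,13)=1 -> changes
  Option D: v=31, gcd(2,31)=1 -> changes
  Option E: v=2, gcd(2,2)=2 -> preserves

Answer: A E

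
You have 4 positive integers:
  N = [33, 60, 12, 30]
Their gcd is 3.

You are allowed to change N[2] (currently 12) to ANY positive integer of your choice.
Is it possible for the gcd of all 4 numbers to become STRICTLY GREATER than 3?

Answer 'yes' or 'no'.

Answer: no

Derivation:
Current gcd = 3
gcd of all OTHER numbers (without N[2]=12): gcd([33, 60, 30]) = 3
The new gcd after any change is gcd(3, new_value).
This can be at most 3.
Since 3 = old gcd 3, the gcd can only stay the same or decrease.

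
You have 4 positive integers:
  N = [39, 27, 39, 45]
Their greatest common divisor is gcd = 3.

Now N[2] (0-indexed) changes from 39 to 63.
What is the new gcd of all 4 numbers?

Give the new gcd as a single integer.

Numbers: [39, 27, 39, 45], gcd = 3
Change: index 2, 39 -> 63
gcd of the OTHER numbers (without index 2): gcd([39, 27, 45]) = 3
New gcd = gcd(g_others, new_val) = gcd(3, 63) = 3

Answer: 3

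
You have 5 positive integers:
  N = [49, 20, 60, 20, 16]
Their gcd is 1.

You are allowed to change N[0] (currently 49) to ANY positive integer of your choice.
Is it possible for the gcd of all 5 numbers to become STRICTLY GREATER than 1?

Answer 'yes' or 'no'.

Answer: yes

Derivation:
Current gcd = 1
gcd of all OTHER numbers (without N[0]=49): gcd([20, 60, 20, 16]) = 4
The new gcd after any change is gcd(4, new_value).
This can be at most 4.
Since 4 > old gcd 1, the gcd CAN increase (e.g., set N[0] = 4).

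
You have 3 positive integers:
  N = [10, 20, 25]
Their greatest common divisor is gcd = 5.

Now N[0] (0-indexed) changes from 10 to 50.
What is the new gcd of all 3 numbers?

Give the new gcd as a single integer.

Numbers: [10, 20, 25], gcd = 5
Change: index 0, 10 -> 50
gcd of the OTHER numbers (without index 0): gcd([20, 25]) = 5
New gcd = gcd(g_others, new_val) = gcd(5, 50) = 5

Answer: 5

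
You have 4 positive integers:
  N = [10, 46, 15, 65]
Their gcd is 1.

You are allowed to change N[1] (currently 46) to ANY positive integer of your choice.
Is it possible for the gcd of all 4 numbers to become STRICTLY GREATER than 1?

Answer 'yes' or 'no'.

Answer: yes

Derivation:
Current gcd = 1
gcd of all OTHER numbers (without N[1]=46): gcd([10, 15, 65]) = 5
The new gcd after any change is gcd(5, new_value).
This can be at most 5.
Since 5 > old gcd 1, the gcd CAN increase (e.g., set N[1] = 5).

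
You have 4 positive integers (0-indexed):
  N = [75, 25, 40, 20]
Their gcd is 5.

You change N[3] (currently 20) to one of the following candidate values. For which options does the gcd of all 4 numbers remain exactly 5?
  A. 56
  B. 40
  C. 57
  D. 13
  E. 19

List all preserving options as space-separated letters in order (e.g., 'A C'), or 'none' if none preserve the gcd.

Answer: B

Derivation:
Old gcd = 5; gcd of others (without N[3]) = 5
New gcd for candidate v: gcd(5, v). Preserves old gcd iff gcd(5, v) = 5.
  Option A: v=56, gcd(5,56)=1 -> changes
  Option B: v=40, gcd(5,40)=5 -> preserves
  Option C: v=57, gcd(5,57)=1 -> changes
  Option D: v=13, gcd(5,13)=1 -> changes
  Option E: v=19, gcd(5,19)=1 -> changes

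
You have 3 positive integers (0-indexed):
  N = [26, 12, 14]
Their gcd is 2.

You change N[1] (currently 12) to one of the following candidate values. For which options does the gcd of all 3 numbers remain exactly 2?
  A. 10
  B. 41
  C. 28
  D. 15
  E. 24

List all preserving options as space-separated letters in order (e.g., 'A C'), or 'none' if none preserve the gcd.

Old gcd = 2; gcd of others (without N[1]) = 2
New gcd for candidate v: gcd(2, v). Preserves old gcd iff gcd(2, v) = 2.
  Option A: v=10, gcd(2,10)=2 -> preserves
  Option B: v=41, gcd(2,41)=1 -> changes
  Option C: v=28, gcd(2,28)=2 -> preserves
  Option D: v=15, gcd(2,15)=1 -> changes
  Option E: v=24, gcd(2,24)=2 -> preserves

Answer: A C E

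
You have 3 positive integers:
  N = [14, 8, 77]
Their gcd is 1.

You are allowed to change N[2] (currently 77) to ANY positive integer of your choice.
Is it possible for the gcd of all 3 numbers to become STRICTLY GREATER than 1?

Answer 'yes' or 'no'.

Answer: yes

Derivation:
Current gcd = 1
gcd of all OTHER numbers (without N[2]=77): gcd([14, 8]) = 2
The new gcd after any change is gcd(2, new_value).
This can be at most 2.
Since 2 > old gcd 1, the gcd CAN increase (e.g., set N[2] = 2).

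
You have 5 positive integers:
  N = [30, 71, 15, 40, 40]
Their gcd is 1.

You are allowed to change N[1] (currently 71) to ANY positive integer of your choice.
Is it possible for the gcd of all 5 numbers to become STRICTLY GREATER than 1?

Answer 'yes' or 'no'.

Current gcd = 1
gcd of all OTHER numbers (without N[1]=71): gcd([30, 15, 40, 40]) = 5
The new gcd after any change is gcd(5, new_value).
This can be at most 5.
Since 5 > old gcd 1, the gcd CAN increase (e.g., set N[1] = 5).

Answer: yes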